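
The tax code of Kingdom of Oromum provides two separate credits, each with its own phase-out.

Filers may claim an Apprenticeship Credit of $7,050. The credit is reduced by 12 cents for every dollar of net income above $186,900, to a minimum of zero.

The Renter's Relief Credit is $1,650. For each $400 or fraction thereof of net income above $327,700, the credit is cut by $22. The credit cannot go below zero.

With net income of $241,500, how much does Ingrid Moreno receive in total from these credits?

$2,148

Apprenticeship Credit: 12% of the $54,600 excess over $186,900 is $6,552; credit = $7,050 − $6,552 = $498.
Renter's Relief Credit: $241,500 is at or below the $327,700 threshold, so the full $1,650 applies.
Total: $498 + $1,650 = $2,148.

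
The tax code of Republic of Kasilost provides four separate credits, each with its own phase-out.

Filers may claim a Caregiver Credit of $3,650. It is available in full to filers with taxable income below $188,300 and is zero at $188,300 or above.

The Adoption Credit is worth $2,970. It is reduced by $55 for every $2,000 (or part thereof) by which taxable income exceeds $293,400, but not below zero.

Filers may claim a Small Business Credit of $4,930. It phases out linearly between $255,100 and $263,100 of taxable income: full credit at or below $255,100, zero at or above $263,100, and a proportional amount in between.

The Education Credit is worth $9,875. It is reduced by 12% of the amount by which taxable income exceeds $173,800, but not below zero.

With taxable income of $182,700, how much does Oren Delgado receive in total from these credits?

Caregiver Credit: $182,700 is below the $188,300 cutoff, so the full $3,650 applies.
Adoption Credit: $182,700 is at or below the $293,400 threshold, so the full $2,970 applies.
Small Business Credit: $182,700 is at or below the $255,100 threshold, so the full $4,930 applies.
Education Credit: 12% of the $8,900 excess over $173,800 is $1,068; credit = $9,875 − $1,068 = $8,807.
Total: $3,650 + $2,970 + $4,930 + $8,807 = $20,357.

$20,357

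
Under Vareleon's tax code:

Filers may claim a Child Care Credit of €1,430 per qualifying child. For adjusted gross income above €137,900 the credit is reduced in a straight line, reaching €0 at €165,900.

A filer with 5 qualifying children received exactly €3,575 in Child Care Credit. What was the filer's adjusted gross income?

€151,900

Full credit = 5 × €1,430 = €7,150.
€3,575 is 3,575/7,150 of the full €7,150, so 3,575/7,150 of the €28,000 range has been used: income = €137,900 + €28,000 × 3,575/7,150 = €151,900.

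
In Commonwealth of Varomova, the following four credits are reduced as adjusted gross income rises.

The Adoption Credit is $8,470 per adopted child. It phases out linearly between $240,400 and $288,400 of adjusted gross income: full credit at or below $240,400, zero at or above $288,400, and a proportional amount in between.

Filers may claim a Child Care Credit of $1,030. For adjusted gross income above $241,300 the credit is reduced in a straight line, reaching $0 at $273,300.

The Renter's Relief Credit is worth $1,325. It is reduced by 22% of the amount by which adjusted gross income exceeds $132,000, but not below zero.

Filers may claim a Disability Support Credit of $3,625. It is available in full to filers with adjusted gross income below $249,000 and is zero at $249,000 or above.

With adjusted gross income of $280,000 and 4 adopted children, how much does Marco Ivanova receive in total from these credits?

$5,929

Adoption Credit: base = 4 × $8,470 = $33,880. $280,000 is $39,600 into a $48,000 phase-out range, leaving 8,400/48,000 of the credit: $33,880 × 8,400/48,000 = $5,929.
Child Care Credit: $280,000 is at or above $273,300, so the credit is $0.
Renter's Relief Credit: 22% of the $148,000 excess over $132,000 is $32,560 ≥ base, so the credit is $0.
Disability Support Credit: $280,000 meets or exceeds the $249,000 cutoff, so the credit is $0.
Total: $5,929 + $0 + $0 + $0 = $5,929.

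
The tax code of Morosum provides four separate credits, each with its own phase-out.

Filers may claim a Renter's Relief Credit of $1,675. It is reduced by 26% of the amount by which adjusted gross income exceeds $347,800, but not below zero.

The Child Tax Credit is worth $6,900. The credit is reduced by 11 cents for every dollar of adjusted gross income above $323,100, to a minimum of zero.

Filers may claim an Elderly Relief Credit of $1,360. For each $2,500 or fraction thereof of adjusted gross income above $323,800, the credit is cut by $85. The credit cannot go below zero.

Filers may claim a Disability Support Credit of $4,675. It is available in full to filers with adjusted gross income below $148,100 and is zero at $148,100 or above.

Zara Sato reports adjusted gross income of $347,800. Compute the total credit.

Renter's Relief Credit: $347,800 is at or below the $347,800 threshold, so the full $1,675 applies.
Child Tax Credit: 11% of the $24,700 excess over $323,100 is $2,717; credit = $6,900 − $2,717 = $4,183.
Elderly Relief Credit: income exceeds $323,800 by $24,000, which is 10 full-or-partial $2,500 increments; reduction = 10 × $85 = $850, leaving $510.
Disability Support Credit: $347,800 meets or exceeds the $148,100 cutoff, so the credit is $0.
Total: $1,675 + $4,183 + $510 + $0 = $6,368.

$6,368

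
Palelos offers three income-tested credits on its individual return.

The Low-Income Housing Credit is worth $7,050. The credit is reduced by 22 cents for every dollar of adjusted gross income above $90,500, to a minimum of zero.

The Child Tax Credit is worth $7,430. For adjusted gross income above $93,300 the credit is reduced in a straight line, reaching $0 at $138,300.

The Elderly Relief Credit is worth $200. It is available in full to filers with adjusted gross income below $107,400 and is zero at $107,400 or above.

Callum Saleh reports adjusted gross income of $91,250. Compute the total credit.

$14,515

Low-Income Housing Credit: 22% of the $750 excess over $90,500 is $165; credit = $7,050 − $165 = $6,885.
Child Tax Credit: $91,250 is at or below the $93,300 threshold, so the full $7,430 applies.
Elderly Relief Credit: $91,250 is below the $107,400 cutoff, so the full $200 applies.
Total: $6,885 + $7,430 + $200 = $14,515.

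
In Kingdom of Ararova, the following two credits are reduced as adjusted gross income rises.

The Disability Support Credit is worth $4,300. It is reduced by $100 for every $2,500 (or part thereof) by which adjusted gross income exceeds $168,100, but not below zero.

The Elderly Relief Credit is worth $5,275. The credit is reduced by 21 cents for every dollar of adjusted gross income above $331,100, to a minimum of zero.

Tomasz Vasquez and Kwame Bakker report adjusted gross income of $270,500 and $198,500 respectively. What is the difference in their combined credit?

$2,800

Tomasz ($270,500): Disability Support Credit: income exceeds $168,100 by $102,400, which is 41 full-or-partial $2,500 increments; reduction = 41 × $100 = $4,100, leaving $200. Elderly Relief Credit: $270,500 is at or below the $331,100 threshold, so the full $5,275 applies. total $200 + $5,275 = $5,475
Kwame ($198,500): Disability Support Credit: income exceeds $168,100 by $30,400, which is 13 full-or-partial $2,500 increments; reduction = 13 × $100 = $1,300, leaving $3,000. Elderly Relief Credit: $198,500 is at or below the $331,100 threshold, so the full $5,275 applies. total $3,000 + $5,275 = $8,275
Difference: |$5,475 − $8,275| = $2,800.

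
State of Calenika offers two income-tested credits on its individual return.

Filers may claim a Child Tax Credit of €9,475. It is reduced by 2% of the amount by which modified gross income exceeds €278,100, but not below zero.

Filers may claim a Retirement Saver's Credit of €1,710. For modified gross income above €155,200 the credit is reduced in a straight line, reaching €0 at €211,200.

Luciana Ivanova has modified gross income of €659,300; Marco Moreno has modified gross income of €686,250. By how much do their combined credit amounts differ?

Luciana (€659,300): Child Tax Credit: 2% of the €381,200 excess over €278,100 is €7,624; credit = €9,475 − €7,624 = €1,851. Retirement Saver's Credit: €659,300 is at or above €211,200, so the credit is €0. total €1,851 + €0 = €1,851
Marco (€686,250): Child Tax Credit: 2% of the €408,150 excess over €278,100 is €8,163; credit = €9,475 − €8,163 = €1,312. Retirement Saver's Credit: €686,250 is at or above €211,200, so the credit is €0. total €1,312 + €0 = €1,312
Difference: |€1,851 − €1,312| = €539.

€539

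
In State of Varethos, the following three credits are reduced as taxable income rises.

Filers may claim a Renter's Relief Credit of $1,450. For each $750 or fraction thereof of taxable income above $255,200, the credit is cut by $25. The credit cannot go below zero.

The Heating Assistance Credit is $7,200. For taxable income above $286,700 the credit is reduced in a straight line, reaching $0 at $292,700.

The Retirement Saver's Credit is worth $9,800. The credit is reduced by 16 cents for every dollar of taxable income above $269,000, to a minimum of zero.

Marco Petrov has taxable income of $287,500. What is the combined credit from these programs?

Renter's Relief Credit: income exceeds $255,200 by $32,300, which is 44 full-or-partial $750 increments; reduction = 44 × $25 = $1,100, leaving $350.
Heating Assistance Credit: $287,500 is $800 into a $6,000 phase-out range, leaving 5,200/6,000 of the credit: $7,200 × 5,200/6,000 = $6,240.
Retirement Saver's Credit: 16% of the $18,500 excess over $269,000 is $2,960; credit = $9,800 − $2,960 = $6,840.
Total: $350 + $6,240 + $6,840 = $13,430.

$13,430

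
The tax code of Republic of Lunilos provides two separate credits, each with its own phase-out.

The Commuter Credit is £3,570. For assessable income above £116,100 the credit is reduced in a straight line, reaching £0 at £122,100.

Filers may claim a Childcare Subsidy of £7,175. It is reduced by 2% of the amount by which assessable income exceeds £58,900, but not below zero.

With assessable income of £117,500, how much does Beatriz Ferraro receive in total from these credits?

£8,740

Commuter Credit: £117,500 is £1,400 into a £6,000 phase-out range, leaving 4,600/6,000 of the credit: £3,570 × 4,600/6,000 = £2,737.
Childcare Subsidy: 2% of the £58,600 excess over £58,900 is £1,172; credit = £7,175 − £1,172 = £6,003.
Total: £2,737 + £6,003 = £8,740.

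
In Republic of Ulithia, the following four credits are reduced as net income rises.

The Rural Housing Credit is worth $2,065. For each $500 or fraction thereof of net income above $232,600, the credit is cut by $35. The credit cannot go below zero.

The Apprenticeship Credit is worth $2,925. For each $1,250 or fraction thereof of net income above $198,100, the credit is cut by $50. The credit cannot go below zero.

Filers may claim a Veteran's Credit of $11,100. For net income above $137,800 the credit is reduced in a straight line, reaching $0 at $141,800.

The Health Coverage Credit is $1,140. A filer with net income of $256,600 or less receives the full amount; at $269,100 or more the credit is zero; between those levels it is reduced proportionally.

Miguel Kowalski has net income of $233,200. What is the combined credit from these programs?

Rural Housing Credit: income exceeds $232,600 by $600, which is 2 full-or-partial $500 increments; reduction = 2 × $35 = $70, leaving $1,995.
Apprenticeship Credit: income exceeds $198,100 by $35,100, which is 29 full-or-partial $1,250 increments; reduction = 29 × $50 = $1,450, leaving $1,475.
Veteran's Credit: $233,200 is at or above $141,800, so the credit is $0.
Health Coverage Credit: $233,200 is at or below the $256,600 threshold, so the full $1,140 applies.
Total: $1,995 + $1,475 + $0 + $1,140 = $4,610.

$4,610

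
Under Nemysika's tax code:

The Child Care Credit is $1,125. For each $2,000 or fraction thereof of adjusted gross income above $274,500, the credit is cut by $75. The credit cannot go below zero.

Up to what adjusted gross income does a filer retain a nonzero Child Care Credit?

$302,500

After 14 increments the reduction is 14 × $75 = $1,050, leaving $75; one more increment wipes it out. Increment 14 ends at excess 14 × $2,000 = $28,000, so the highest qualifying income is $274,500 + $28,000 = $302,500.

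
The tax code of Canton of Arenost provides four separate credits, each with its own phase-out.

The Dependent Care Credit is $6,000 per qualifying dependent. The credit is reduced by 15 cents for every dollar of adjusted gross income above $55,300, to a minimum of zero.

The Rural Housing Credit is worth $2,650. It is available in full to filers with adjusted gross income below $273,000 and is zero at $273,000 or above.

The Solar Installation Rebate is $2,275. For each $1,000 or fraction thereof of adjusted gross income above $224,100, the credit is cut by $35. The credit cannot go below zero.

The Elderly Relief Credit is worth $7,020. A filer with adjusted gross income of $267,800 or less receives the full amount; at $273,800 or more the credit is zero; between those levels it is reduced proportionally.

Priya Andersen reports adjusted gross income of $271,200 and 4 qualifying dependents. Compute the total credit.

$6,287

Dependent Care Credit: base = 4 × $6,000 = $24,000. 15% of the $215,900 excess over $55,300 is $32,385 ≥ base, so the credit is $0.
Rural Housing Credit: $271,200 is below the $273,000 cutoff, so the full $2,650 applies.
Solar Installation Rebate: income exceeds $224,100 by $47,100, which is 48 full-or-partial $1,000 increments; reduction = 48 × $35 = $1,680, leaving $595.
Elderly Relief Credit: $271,200 is $3,400 into a $6,000 phase-out range, leaving 2,600/6,000 of the credit: $7,020 × 2,600/6,000 = $3,042.
Total: $0 + $2,650 + $595 + $3,042 = $6,287.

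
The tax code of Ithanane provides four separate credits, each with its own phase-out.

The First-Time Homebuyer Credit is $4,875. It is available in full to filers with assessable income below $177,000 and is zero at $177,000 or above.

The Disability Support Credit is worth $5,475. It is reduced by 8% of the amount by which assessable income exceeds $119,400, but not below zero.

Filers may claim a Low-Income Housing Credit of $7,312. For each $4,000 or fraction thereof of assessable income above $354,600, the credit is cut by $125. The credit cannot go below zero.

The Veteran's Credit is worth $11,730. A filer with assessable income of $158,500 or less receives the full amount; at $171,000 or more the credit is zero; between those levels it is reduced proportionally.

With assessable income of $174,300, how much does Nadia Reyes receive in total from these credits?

First-Time Homebuyer Credit: $174,300 is below the $177,000 cutoff, so the full $4,875 applies.
Disability Support Credit: 8% of the $54,900 excess over $119,400 is $4,392; credit = $5,475 − $4,392 = $1,083.
Low-Income Housing Credit: $174,300 is at or below the $354,600 threshold, so the full $7,312 applies.
Veteran's Credit: $174,300 is at or above $171,000, so the credit is $0.
Total: $4,875 + $1,083 + $7,312 + $0 = $13,270.

$13,270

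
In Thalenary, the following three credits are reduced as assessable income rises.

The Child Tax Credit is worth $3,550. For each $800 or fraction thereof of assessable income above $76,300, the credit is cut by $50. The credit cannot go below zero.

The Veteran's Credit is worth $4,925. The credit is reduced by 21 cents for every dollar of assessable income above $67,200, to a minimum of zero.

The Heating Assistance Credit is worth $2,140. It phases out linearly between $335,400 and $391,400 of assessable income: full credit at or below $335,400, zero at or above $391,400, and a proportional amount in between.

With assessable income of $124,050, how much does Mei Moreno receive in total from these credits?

Child Tax Credit: income exceeds $76,300 by $47,750, which is 60 full-or-partial $800 increments; reduction = 60 × $50 = $3,000, leaving $550.
Veteran's Credit: 21% of the $56,850 excess over $67,200 is $11,938.50 ≥ base, so the credit is $0.
Heating Assistance Credit: $124,050 is at or below the $335,400 threshold, so the full $2,140 applies.
Total: $550 + $0 + $2,140 = $2,690.

$2,690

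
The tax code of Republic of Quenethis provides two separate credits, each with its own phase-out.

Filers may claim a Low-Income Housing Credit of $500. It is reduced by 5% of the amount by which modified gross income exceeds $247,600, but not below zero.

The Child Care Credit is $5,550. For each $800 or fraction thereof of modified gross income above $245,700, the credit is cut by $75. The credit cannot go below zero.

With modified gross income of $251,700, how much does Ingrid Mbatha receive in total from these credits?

$5,245

Low-Income Housing Credit: 5% of the $4,100 excess over $247,600 is $205; credit = $500 − $205 = $295.
Child Care Credit: income exceeds $245,700 by $6,000, which is 8 full-or-partial $800 increments; reduction = 8 × $75 = $600, leaving $4,950.
Total: $295 + $4,950 = $5,245.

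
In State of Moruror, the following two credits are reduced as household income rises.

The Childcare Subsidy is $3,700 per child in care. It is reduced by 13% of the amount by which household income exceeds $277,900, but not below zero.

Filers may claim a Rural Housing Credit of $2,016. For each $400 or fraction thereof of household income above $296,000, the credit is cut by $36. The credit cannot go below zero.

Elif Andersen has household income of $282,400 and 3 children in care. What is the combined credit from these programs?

Childcare Subsidy: base = 3 × $3,700 = $11,100. 13% of the $4,500 excess over $277,900 is $585; credit = $11,100 − $585 = $10,515.
Rural Housing Credit: $282,400 is at or below the $296,000 threshold, so the full $2,016 applies.
Total: $10,515 + $2,016 = $12,531.

$12,531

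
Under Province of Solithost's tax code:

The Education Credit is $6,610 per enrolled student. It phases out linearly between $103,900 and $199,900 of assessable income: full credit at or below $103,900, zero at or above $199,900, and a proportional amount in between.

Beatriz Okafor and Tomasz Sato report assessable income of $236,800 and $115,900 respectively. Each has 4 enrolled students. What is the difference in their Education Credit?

Beatriz ($236,800): Education Credit: base = 4 × $6,610 = $26,440. $236,800 is at or above $199,900, so the credit is $0.
Tomasz ($115,900): Education Credit: base = 4 × $6,610 = $26,440. $115,900 is $12,000 into a $96,000 phase-out range, leaving 84,000/96,000 of the credit: $26,440 × 84,000/96,000 = $23,135.
Difference: |$0 − $23,135| = $23,135.

$23,135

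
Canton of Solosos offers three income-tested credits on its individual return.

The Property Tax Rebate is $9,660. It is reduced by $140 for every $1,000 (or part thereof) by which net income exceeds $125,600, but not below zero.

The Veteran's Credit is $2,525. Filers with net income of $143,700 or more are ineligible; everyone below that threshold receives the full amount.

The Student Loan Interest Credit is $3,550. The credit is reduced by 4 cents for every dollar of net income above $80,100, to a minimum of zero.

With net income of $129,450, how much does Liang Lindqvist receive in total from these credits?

Property Tax Rebate: income exceeds $125,600 by $3,850, which is 4 full-or-partial $1,000 increments; reduction = 4 × $140 = $560, leaving $9,100.
Veteran's Credit: $129,450 is below the $143,700 cutoff, so the full $2,525 applies.
Student Loan Interest Credit: 4% of the $49,350 excess over $80,100 is $1,974; credit = $3,550 − $1,974 = $1,576.
Total: $9,100 + $2,525 + $1,576 = $13,201.

$13,201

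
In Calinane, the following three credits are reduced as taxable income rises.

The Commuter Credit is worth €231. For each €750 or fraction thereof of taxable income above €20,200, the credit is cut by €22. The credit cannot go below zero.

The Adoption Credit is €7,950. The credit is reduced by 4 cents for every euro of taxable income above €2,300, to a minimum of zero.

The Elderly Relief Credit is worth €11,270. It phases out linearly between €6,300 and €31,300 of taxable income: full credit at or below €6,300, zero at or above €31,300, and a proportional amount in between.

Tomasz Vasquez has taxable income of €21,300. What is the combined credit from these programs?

€11,885

Commuter Credit: income exceeds €20,200 by €1,100, which is 2 full-or-partial €750 increments; reduction = 2 × €22 = €44, leaving €187.
Adoption Credit: 4% of the €19,000 excess over €2,300 is €760; credit = €7,950 − €760 = €7,190.
Elderly Relief Credit: €21,300 is €15,000 into a €25,000 phase-out range, leaving 10,000/25,000 of the credit: €11,270 × 10,000/25,000 = €4,508.
Total: €187 + €7,190 + €4,508 = €11,885.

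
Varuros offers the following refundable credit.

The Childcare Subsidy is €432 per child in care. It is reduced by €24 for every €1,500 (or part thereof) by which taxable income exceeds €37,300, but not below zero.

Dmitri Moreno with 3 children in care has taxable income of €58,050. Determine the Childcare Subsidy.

Childcare Subsidy: base = 3 × €432 = €1,296. income exceeds €37,300 by €20,750, which is 14 full-or-partial €1,500 increments; reduction = 14 × €24 = €336, leaving €960.

€960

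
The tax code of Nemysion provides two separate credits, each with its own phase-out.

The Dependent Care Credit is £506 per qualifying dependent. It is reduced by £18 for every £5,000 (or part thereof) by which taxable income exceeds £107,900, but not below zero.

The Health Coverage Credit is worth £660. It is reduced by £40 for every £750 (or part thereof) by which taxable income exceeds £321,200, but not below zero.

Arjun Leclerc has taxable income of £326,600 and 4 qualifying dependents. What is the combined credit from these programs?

£1,572

Dependent Care Credit: base = 4 × £506 = £2,024. income exceeds £107,900 by £218,700, which is 44 full-or-partial £5,000 increments; reduction = 44 × £18 = £792, leaving £1,232.
Health Coverage Credit: income exceeds £321,200 by £5,400, which is 8 full-or-partial £750 increments; reduction = 8 × £40 = £320, leaving £340.
Total: £1,232 + £340 = £1,572.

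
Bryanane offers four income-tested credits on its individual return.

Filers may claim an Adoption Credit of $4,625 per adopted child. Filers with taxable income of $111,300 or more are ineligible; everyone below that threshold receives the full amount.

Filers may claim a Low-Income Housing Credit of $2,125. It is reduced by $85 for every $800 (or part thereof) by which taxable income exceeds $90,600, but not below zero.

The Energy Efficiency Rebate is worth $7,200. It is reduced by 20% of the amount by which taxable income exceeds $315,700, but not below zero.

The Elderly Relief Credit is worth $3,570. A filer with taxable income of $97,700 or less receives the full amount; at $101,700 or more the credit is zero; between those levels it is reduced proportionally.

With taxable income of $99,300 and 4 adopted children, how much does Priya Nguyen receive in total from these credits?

Adoption Credit: base = 4 × $4,625 = $18,500. $99,300 is below the $111,300 cutoff, so the full $18,500 applies.
Low-Income Housing Credit: income exceeds $90,600 by $8,700, which is 11 full-or-partial $800 increments; reduction = 11 × $85 = $935, leaving $1,190.
Energy Efficiency Rebate: $99,300 is at or below the $315,700 threshold, so the full $7,200 applies.
Elderly Relief Credit: $99,300 is $1,600 into a $4,000 phase-out range, leaving 2,400/4,000 of the credit: $3,570 × 2,400/4,000 = $2,142.
Total: $18,500 + $1,190 + $7,200 + $2,142 = $29,032.

$29,032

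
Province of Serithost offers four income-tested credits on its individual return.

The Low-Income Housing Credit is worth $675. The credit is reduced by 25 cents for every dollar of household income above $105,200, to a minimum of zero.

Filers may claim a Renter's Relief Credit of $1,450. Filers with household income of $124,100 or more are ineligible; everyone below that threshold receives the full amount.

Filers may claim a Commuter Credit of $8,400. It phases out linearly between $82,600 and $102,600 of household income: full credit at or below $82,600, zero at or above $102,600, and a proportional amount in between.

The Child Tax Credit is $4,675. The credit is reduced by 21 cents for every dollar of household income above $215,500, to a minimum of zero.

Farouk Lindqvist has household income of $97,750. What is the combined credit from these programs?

$8,837

Low-Income Housing Credit: $97,750 is at or below the $105,200 threshold, so the full $675 applies.
Renter's Relief Credit: $97,750 is below the $124,100 cutoff, so the full $1,450 applies.
Commuter Credit: $97,750 is $15,150 into a $20,000 phase-out range, leaving 4,850/20,000 of the credit: $8,400 × 4,850/20,000 = $2,037.
Child Tax Credit: $97,750 is at or below the $215,500 threshold, so the full $4,675 applies.
Total: $675 + $1,450 + $2,037 + $4,675 = $8,837.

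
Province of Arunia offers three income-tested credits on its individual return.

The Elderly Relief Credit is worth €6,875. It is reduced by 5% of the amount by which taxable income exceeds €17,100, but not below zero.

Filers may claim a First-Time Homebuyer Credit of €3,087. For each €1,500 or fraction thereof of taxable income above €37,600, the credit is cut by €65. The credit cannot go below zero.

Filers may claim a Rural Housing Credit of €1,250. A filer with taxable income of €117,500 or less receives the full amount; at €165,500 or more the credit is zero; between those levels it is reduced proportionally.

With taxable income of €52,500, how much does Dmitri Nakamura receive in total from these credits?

Elderly Relief Credit: 5% of the €35,400 excess over €17,100 is €1,770; credit = €6,875 − €1,770 = €5,105.
First-Time Homebuyer Credit: income exceeds €37,600 by €14,900, which is 10 full-or-partial €1,500 increments; reduction = 10 × €65 = €650, leaving €2,437.
Rural Housing Credit: €52,500 is at or below the €117,500 threshold, so the full €1,250 applies.
Total: €5,105 + €2,437 + €1,250 = €8,792.

€8,792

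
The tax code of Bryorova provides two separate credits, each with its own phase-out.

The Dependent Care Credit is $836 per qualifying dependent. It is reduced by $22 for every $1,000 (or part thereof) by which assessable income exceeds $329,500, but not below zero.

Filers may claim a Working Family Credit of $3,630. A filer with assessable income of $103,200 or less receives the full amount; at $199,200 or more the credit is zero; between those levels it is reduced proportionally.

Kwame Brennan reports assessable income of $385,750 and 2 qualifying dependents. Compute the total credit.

Dependent Care Credit: base = 2 × $836 = $1,672. income exceeds $329,500 by $56,250, which is 57 full-or-partial $1,000 increments; reduction = 57 × $22 = $1,254, leaving $418.
Working Family Credit: $385,750 is at or above $199,200, so the credit is $0.
Total: $418 + $0 = $418.

$418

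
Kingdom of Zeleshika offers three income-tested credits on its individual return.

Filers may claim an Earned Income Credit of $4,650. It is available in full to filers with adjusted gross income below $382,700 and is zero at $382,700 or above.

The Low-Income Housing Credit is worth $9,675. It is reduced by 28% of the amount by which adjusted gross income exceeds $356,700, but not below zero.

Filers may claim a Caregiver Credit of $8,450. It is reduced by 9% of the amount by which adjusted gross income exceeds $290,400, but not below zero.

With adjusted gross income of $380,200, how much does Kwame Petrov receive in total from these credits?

$8,113

Earned Income Credit: $380,200 is below the $382,700 cutoff, so the full $4,650 applies.
Low-Income Housing Credit: 28% of the $23,500 excess over $356,700 is $6,580; credit = $9,675 − $6,580 = $3,095.
Caregiver Credit: 9% of the $89,800 excess over $290,400 is $8,082; credit = $8,450 − $8,082 = $368.
Total: $4,650 + $3,095 + $368 = $8,113.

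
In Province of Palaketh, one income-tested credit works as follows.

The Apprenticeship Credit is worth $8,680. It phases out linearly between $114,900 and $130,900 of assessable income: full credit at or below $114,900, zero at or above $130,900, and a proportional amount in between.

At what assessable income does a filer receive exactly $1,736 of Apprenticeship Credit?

$1,736 is 1,736/8,680 of the full $8,680, so 6,944/8,680 of the $16,000 range has been used: income = $114,900 + $16,000 × 6,944/8,680 = $127,700.

$127,700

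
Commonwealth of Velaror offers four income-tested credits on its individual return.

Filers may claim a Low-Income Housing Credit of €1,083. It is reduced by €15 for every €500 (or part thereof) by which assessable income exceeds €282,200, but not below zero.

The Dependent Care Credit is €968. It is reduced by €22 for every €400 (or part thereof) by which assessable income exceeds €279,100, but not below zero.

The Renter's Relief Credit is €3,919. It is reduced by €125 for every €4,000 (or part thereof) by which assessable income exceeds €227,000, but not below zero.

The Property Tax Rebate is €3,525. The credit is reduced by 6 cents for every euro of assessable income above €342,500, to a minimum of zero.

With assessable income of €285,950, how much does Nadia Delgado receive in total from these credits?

Low-Income Housing Credit: income exceeds €282,200 by €3,750, which is 8 full-or-partial €500 increments; reduction = 8 × €15 = €120, leaving €963.
Dependent Care Credit: income exceeds €279,100 by €6,850, which is 18 full-or-partial €400 increments; reduction = 18 × €22 = €396, leaving €572.
Renter's Relief Credit: income exceeds €227,000 by €58,950, which is 15 full-or-partial €4,000 increments; reduction = 15 × €125 = €1,875, leaving €2,044.
Property Tax Rebate: €285,950 is at or below the €342,500 threshold, so the full €3,525 applies.
Total: €963 + €572 + €2,044 + €3,525 = €7,104.

€7,104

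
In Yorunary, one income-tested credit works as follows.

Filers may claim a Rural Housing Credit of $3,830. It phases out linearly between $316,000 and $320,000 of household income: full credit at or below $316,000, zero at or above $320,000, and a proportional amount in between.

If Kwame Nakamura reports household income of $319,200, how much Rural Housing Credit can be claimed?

Rural Housing Credit: $319,200 is $3,200 into a $4,000 phase-out range, leaving 800/4,000 of the credit: $3,830 × 800/4,000 = $766.

$766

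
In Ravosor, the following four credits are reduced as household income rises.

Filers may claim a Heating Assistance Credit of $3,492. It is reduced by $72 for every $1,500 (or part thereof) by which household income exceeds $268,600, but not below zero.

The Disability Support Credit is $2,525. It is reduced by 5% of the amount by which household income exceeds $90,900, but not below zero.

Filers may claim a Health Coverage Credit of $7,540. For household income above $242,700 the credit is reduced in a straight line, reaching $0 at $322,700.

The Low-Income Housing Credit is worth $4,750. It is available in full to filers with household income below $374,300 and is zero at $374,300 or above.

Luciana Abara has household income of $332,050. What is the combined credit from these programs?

$5,146

Heating Assistance Credit: income exceeds $268,600 by $63,450, which is 43 full-or-partial $1,500 increments; reduction = 43 × $72 = $3,096, leaving $396.
Disability Support Credit: 5% of the $241,150 excess over $90,900 is $12,057.50 ≥ base, so the credit is $0.
Health Coverage Credit: $332,050 is at or above $322,700, so the credit is $0.
Low-Income Housing Credit: $332,050 is below the $374,300 cutoff, so the full $4,750 applies.
Total: $396 + $0 + $0 + $4,750 = $5,146.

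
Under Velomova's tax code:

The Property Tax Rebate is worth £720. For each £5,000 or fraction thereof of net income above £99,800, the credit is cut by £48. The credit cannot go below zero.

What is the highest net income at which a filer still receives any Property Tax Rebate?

After 14 increments the reduction is 14 × £48 = £672, leaving £48; one more increment wipes it out. Increment 14 ends at excess 14 × £5,000 = £70,000, so the highest qualifying income is £99,800 + £70,000 = £169,800.

£169,800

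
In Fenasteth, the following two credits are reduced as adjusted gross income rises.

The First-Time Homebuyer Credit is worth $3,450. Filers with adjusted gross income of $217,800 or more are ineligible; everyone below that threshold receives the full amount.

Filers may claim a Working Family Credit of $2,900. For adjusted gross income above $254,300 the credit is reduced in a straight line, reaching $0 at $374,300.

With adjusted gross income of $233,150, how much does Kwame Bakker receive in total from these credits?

First-Time Homebuyer Credit: $233,150 meets or exceeds the $217,800 cutoff, so the credit is $0.
Working Family Credit: $233,150 is at or below the $254,300 threshold, so the full $2,900 applies.
Total: $0 + $2,900 = $2,900.

$2,900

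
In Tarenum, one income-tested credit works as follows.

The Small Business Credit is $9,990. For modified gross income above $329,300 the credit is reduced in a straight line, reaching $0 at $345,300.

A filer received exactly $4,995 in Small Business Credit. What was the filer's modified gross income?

$4,995 is 4,995/9,990 of the full $9,990, so 4,995/9,990 of the $16,000 range has been used: income = $329,300 + $16,000 × 4,995/9,990 = $337,300.

$337,300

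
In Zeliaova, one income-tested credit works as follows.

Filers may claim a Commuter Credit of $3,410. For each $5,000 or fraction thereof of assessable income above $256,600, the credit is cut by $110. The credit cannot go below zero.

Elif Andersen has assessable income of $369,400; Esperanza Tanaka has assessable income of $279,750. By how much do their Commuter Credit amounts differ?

Elif ($369,400): Commuter Credit: income exceeds $256,600 by $112,800, which is 23 full-or-partial $5,000 increments; reduction = 23 × $110 = $2,530, leaving $880.
Esperanza ($279,750): Commuter Credit: income exceeds $256,600 by $23,150, which is 5 full-or-partial $5,000 increments; reduction = 5 × $110 = $550, leaving $2,860.
Difference: |$880 − $2,860| = $1,980.

$1,980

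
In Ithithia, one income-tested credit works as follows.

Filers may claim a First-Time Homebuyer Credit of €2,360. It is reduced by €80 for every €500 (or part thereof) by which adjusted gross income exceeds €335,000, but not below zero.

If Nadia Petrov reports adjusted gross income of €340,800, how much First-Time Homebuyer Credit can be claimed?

First-Time Homebuyer Credit: income exceeds €335,000 by €5,800, which is 12 full-or-partial €500 increments; reduction = 12 × €80 = €960, leaving €1,400.

€1,400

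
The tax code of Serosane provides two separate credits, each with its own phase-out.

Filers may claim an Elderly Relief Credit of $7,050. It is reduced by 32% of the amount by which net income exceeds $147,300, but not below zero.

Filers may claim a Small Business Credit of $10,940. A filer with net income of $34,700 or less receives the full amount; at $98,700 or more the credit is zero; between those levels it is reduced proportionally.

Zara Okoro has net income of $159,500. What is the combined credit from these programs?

$3,146

Elderly Relief Credit: 32% of the $12,200 excess over $147,300 is $3,904; credit = $7,050 − $3,904 = $3,146.
Small Business Credit: $159,500 is at or above $98,700, so the credit is $0.
Total: $3,146 + $0 = $3,146.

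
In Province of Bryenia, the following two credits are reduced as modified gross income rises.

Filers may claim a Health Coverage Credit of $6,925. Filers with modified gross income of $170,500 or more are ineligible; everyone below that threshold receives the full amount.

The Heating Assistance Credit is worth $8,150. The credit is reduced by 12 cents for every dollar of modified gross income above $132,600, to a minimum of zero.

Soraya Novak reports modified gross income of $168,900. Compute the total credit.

Health Coverage Credit: $168,900 is below the $170,500 cutoff, so the full $6,925 applies.
Heating Assistance Credit: 12% of the $36,300 excess over $132,600 is $4,356; credit = $8,150 − $4,356 = $3,794.
Total: $6,925 + $3,794 = $10,719.

$10,719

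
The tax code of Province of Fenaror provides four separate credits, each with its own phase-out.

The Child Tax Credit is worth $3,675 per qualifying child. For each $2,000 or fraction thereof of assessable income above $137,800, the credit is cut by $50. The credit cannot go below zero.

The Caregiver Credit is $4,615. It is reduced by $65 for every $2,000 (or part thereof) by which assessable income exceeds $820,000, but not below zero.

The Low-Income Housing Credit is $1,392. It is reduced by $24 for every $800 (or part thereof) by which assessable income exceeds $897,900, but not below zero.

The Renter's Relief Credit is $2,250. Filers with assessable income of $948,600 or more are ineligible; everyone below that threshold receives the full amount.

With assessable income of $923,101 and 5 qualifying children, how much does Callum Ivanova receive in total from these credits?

Child Tax Credit: base = 5 × $3,675 = $18,375. income exceeds $137,800 by $785,301 → 393 increments × $50 = $19,650 ≥ base, so the credit is $0.
Caregiver Credit: income exceeds $820,000 by $103,101, which is 52 full-or-partial $2,000 increments; reduction = 52 × $65 = $3,380, leaving $1,235.
Low-Income Housing Credit: income exceeds $897,900 by $25,201, which is 32 full-or-partial $800 increments; reduction = 32 × $24 = $768, leaving $624.
Renter's Relief Credit: $923,101 is below the $948,600 cutoff, so the full $2,250 applies.
Total: $0 + $1,235 + $624 + $2,250 = $4,109.

$4,109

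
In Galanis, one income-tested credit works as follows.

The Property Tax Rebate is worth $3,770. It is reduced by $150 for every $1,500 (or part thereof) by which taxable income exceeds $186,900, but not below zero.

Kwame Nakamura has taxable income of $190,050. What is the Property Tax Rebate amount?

$3,320

Property Tax Rebate: income exceeds $186,900 by $3,150, which is 3 full-or-partial $1,500 increments; reduction = 3 × $150 = $450, leaving $3,320.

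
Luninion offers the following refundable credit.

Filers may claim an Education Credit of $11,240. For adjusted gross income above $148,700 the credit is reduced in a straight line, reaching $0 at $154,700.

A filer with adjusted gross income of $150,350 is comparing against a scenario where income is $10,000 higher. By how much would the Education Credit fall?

$8,149

At $150,350 — $150,350 is $1,650 into a $6,000 phase-out range, leaving 4,350/6,000 of the credit: $11,240 × 4,350/6,000 = $8,149.
At $160,350 — $160,350 is at or above $154,700, so the credit is $0.
Lost: $8,149 − $0 = $8,149.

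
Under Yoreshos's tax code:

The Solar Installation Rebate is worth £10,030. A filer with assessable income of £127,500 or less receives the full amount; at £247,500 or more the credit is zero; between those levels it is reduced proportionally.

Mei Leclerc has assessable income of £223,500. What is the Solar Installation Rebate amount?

£2,006

Solar Installation Rebate: £223,500 is £96,000 into a £120,000 phase-out range, leaving 24,000/120,000 of the credit: £10,030 × 24,000/120,000 = £2,006.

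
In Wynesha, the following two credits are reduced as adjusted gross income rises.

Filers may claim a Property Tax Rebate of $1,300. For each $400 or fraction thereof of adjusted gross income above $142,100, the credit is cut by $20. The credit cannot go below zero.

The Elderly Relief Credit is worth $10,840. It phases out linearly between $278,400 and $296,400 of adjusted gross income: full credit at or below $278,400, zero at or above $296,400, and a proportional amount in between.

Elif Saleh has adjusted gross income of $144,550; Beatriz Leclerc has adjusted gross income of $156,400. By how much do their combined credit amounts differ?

Elif ($144,550): Property Tax Rebate: income exceeds $142,100 by $2,450, which is 7 full-or-partial $400 increments; reduction = 7 × $20 = $140, leaving $1,160. Elderly Relief Credit: $144,550 is at or below the $278,400 threshold, so the full $10,840 applies. total $1,160 + $10,840 = $12,000
Beatriz ($156,400): Property Tax Rebate: income exceeds $142,100 by $14,300, which is 36 full-or-partial $400 increments; reduction = 36 × $20 = $720, leaving $580. Elderly Relief Credit: $156,400 is at or below the $278,400 threshold, so the full $10,840 applies. total $580 + $10,840 = $11,420
Difference: |$12,000 − $11,420| = $580.

$580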